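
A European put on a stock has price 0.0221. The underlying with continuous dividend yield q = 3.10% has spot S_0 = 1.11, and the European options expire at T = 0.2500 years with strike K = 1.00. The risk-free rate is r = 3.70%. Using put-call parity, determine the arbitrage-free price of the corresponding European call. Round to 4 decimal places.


Answer: Call price = 0.1327

Derivation:
Put-call parity: C - P = S_0 * exp(-qT) - K * exp(-rT).
S_0 * exp(-qT) = 1.1100 * 0.99227995 = 1.10143075
K * exp(-rT) = 1.0000 * 0.99079265 = 0.99079265
C = P + S*exp(-qT) - K*exp(-rT)
C = 0.0221 + 1.10143075 - 0.99079265 = 0.1327


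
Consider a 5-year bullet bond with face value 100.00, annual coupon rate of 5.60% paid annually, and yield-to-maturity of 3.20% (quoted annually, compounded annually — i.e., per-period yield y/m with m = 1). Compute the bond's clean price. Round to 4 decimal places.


Answer: Price = 110.9288

Derivation:
Coupon per period c = face * coupon_rate / m = 5.600000
Periods per year m = 1; per-period yield y/m = 0.032000
Number of cashflows N = 5
Cashflows (t years, CF_t, discount factor 1/(1+y/m)^(m*t), PV):
  t = 1.0000: CF_t = 5.600000, DF = 0.968992, PV = 5.426357
  t = 2.0000: CF_t = 5.600000, DF = 0.938946, PV = 5.258097
  t = 3.0000: CF_t = 5.600000, DF = 0.909831, PV = 5.095056
  t = 4.0000: CF_t = 5.600000, DF = 0.881620, PV = 4.937069
  t = 5.0000: CF_t = 105.600000, DF = 0.854283, PV = 90.212233
Price P = sum_t PV_t = 110.928812


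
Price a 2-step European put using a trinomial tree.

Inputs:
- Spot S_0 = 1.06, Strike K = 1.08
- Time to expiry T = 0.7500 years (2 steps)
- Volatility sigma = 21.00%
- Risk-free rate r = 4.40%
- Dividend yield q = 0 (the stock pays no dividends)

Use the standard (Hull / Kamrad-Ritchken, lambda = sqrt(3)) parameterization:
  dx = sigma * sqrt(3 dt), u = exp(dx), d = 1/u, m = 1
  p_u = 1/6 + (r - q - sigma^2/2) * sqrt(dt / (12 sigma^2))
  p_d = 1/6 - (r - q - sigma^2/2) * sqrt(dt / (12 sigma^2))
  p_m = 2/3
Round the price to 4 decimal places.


dt = T/N = 0.375000; dx = sigma*sqrt(3*dt) = 0.222739
u = exp(dx) = 1.249494; d = 1/u = 0.800324
p_u = 0.185144, p_m = 0.666667, p_d = 0.148189
Discount per step: exp(-r*dt) = 0.983635
Stock lattice S(k, j) with j the centered position index:
  k=0: S(0,+0) = 1.0600
  k=1: S(1,-1) = 0.8483; S(1,+0) = 1.0600; S(1,+1) = 1.3245
  k=2: S(2,-2) = 0.6789; S(2,-1) = 0.8483; S(2,+0) = 1.0600; S(2,+1) = 1.3245; S(2,+2) = 1.6549
Terminal payoffs V(N, j) = max(K - S_T, 0):
  V(2,-2) = 0.401050; V(2,-1) = 0.231657; V(2,+0) = 0.020000; V(2,+1) = 0.000000; V(2,+2) = 0.000000
Backward induction: V(k, j) = exp(-r*dt) * [p_u * V(k+1, j+1) + p_m * V(k+1, j) + p_d * V(k+1, j-1)]
  V(1,-1) = exp(-r*dt) * [p_u*0.020000 + p_m*0.231657 + p_d*0.401050] = 0.214011
  V(1,+0) = exp(-r*dt) * [p_u*0.000000 + p_m*0.020000 + p_d*0.231657] = 0.046882
  V(1,+1) = exp(-r*dt) * [p_u*0.000000 + p_m*0.000000 + p_d*0.020000] = 0.002915
  V(0,+0) = exp(-r*dt) * [p_u*0.002915 + p_m*0.046882 + p_d*0.214011] = 0.062470

Answer: Price = V(0,0) = 0.0625


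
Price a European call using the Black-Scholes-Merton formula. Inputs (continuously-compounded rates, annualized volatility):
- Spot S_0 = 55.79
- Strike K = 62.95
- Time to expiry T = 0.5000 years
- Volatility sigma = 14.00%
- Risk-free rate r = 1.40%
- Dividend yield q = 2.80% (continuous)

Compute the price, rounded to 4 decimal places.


Answer: Price = 0.2695

Derivation:
d1 = (ln(S/K) + (r - q + 0.5*sigma^2) * T) / (sigma * sqrt(T)) = -1.24093319
d2 = d1 - sigma * sqrt(T) = -1.33992814
exp(-rT) = 0.99302444; exp(-qT) = 0.98609754
C = S_0 * exp(-qT) * N(d1) - K * exp(-rT) * N(d2)
N(d1) = 0.10731521; N(d2) = 0.09013435
C = 55.7900 * 0.98609754 * 0.10731521 - 62.9500 * 0.99302444 * 0.09013435 = 0.2695


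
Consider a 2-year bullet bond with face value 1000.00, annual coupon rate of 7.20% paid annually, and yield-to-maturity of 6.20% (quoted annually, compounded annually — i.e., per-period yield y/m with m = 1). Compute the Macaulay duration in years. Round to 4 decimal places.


Coupon per period c = face * coupon_rate / m = 72.000000
Periods per year m = 1; per-period yield y/m = 0.062000
Number of cashflows N = 2
Cashflows (t years, CF_t, discount factor 1/(1+y/m)^(m*t), PV):
  t = 1.0000: CF_t = 72.000000, DF = 0.941620, PV = 67.796610
  t = 2.0000: CF_t = 1072.000000, DF = 0.886647, PV = 950.486060
Price P = sum_t PV_t = 1018.282670
Macaulay numerator sum_t t * PV_t:
  t * PV_t at t = 1.0000: 67.796610
  t * PV_t at t = 2.0000: 1900.972120
Macaulay duration D = (sum_t t * PV_t) / P = 1968.768730 / 1018.282670 = 1.933421

Answer: Macaulay duration = 1.9334 years


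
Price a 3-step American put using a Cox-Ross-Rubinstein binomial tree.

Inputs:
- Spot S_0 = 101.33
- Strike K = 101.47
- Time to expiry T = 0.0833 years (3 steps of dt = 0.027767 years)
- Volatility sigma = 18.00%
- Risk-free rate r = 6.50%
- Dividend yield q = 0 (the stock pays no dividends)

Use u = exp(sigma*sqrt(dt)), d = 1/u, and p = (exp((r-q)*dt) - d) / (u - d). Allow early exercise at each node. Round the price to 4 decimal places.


Answer: Price = V(0,0) = 2.1141

Derivation:
dt = T/N = 0.027767
u = exp(sigma*sqrt(dt)) = 1.030448; d = 1/u = 0.970451
p = (exp((r-q)*dt) - d) / (u - d) = 0.522611
Discount per step: exp(-r*dt) = 0.998197
Stock lattice S(k, i) with i counting down-moves:
  k=0: S(0,0) = 101.3300
  k=1: S(1,0) = 104.4153; S(1,1) = 98.3358
  k=2: S(2,0) = 107.5946; S(2,1) = 101.3300; S(2,2) = 95.4301
  k=3: S(3,0) = 110.8707; S(3,1) = 104.4153; S(3,2) = 98.3358; S(3,3) = 92.6103
Terminal payoffs V(N, i) = max(K - S_T, 0):
  V(3,0) = 0.000000; V(3,1) = 0.000000; V(3,2) = 3.134164; V(3,3) = 8.859686
Backward induction: V(k, i) = exp(-r*dt) * [p * V(k+1, i) + (1-p) * V(k+1, i+1)]; then take max(V_cont, immediate exercise) for American.
  V(2,0) = exp(-r*dt) * [p*0.000000 + (1-p)*0.000000] = 0.000000; exercise = 0.000000; V(2,0) = max -> 0.000000
  V(2,1) = exp(-r*dt) * [p*0.000000 + (1-p)*3.134164] = 1.493517; exercise = 0.140000; V(2,1) = max -> 1.493517
  V(2,2) = exp(-r*dt) * [p*3.134164 + (1-p)*8.859686] = 5.856883; exercise = 6.039855; V(2,2) = max -> 6.039855
  V(1,0) = exp(-r*dt) * [p*0.000000 + (1-p)*1.493517] = 0.711702; exercise = 0.000000; V(1,0) = max -> 0.711702
  V(1,1) = exp(-r*dt) * [p*1.493517 + (1-p)*6.039855] = 3.657280; exercise = 3.134164; V(1,1) = max -> 3.657280
  V(0,0) = exp(-r*dt) * [p*0.711702 + (1-p)*3.657280] = 2.114069; exercise = 0.140000; V(0,0) = max -> 2.114069


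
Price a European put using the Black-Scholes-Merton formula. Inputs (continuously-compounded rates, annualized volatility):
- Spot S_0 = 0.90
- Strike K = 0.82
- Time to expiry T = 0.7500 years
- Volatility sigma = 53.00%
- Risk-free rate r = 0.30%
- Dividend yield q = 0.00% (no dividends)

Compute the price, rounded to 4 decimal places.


d1 = (ln(S/K) + (r - q + 0.5*sigma^2) * T) / (sigma * sqrt(T)) = 0.43721303
d2 = d1 - sigma * sqrt(T) = -0.02178043
exp(-rT) = 0.99775253; exp(-qT) = 1.00000000
P = K * exp(-rT) * N(-d2) - S_0 * exp(-qT) * N(-d1)
N(-d1) = 0.33097843; N(-d2) = 0.50868845
P = 0.8200 * 0.99775253 * 0.50868845 - 0.9000 * 1.00000000 * 0.33097843 = 0.1183

Answer: Price = 0.1183


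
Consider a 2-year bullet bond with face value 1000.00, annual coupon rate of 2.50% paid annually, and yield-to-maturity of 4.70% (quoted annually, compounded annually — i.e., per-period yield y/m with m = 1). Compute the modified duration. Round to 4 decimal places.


Coupon per period c = face * coupon_rate / m = 25.000000
Periods per year m = 1; per-period yield y/m = 0.047000
Number of cashflows N = 2
Cashflows (t years, CF_t, discount factor 1/(1+y/m)^(m*t), PV):
  t = 1.0000: CF_t = 25.000000, DF = 0.955110, PV = 23.877746
  t = 2.0000: CF_t = 1025.000000, DF = 0.912235, PV = 935.040672
Price P = sum_t PV_t = 958.918418
First compute Macaulay numerator sum_t t * PV_t:
  t * PV_t at t = 1.0000: 23.877746
  t * PV_t at t = 2.0000: 1870.081344
Macaulay duration D = 1893.959090 / 958.918418 = 1.975099
Modified duration = D / (1 + y/m) = 1.975099 / (1 + 0.047000) = 1.886437

Answer: Modified duration = 1.8864


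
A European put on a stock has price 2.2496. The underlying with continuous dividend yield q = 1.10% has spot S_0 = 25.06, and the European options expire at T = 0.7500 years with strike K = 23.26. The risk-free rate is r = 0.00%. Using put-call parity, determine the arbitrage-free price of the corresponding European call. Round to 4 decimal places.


Put-call parity: C - P = S_0 * exp(-qT) - K * exp(-rT).
S_0 * exp(-qT) = 25.0600 * 0.99178394 = 24.85410548
K * exp(-rT) = 23.2600 * 1.00000000 = 23.26000000
C = P + S*exp(-qT) - K*exp(-rT)
C = 2.2496 + 24.85410548 - 23.26000000 = 3.8437

Answer: Call price = 3.8437


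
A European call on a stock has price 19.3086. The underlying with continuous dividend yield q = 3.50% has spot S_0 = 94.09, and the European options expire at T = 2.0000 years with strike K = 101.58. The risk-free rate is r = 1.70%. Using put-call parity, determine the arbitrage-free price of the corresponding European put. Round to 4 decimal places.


Answer: Put price = 29.7640

Derivation:
Put-call parity: C - P = S_0 * exp(-qT) - K * exp(-rT).
S_0 * exp(-qT) = 94.0900 * 0.93239382 = 87.72893451
K * exp(-rT) = 101.5800 * 0.96657150 = 98.18433344
P = C - S*exp(-qT) + K*exp(-rT)
P = 19.3086 - 87.72893451 + 98.18433344 = 29.7640


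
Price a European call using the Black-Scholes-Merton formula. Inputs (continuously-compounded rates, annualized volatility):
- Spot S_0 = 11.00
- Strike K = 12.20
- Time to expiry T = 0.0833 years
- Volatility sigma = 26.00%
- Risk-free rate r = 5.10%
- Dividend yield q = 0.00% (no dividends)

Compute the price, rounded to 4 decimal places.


d1 = (ln(S/K) + (r - q + 0.5*sigma^2) * T) / (sigma * sqrt(T)) = -1.28566321
d2 = d1 - sigma * sqrt(T) = -1.36070373
exp(-rT) = 0.99576071; exp(-qT) = 1.00000000
C = S_0 * exp(-qT) * N(d1) - K * exp(-rT) * N(d2)
N(d1) = 0.09928031; N(d2) = 0.08680367
C = 11.0000 * 1.00000000 * 0.09928031 - 12.2000 * 0.99576071 * 0.08680367 = 0.0376

Answer: Price = 0.0376


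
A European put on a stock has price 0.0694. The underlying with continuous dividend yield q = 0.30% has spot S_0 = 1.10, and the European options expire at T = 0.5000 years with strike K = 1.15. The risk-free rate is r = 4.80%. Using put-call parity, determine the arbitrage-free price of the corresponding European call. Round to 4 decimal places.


Put-call parity: C - P = S_0 * exp(-qT) - K * exp(-rT).
S_0 * exp(-qT) = 1.1000 * 0.99850112 = 1.09835124
K * exp(-rT) = 1.1500 * 0.97628571 = 1.12272857
C = P + S*exp(-qT) - K*exp(-rT)
C = 0.0694 + 1.09835124 - 1.12272857 = 0.0450

Answer: Call price = 0.0450


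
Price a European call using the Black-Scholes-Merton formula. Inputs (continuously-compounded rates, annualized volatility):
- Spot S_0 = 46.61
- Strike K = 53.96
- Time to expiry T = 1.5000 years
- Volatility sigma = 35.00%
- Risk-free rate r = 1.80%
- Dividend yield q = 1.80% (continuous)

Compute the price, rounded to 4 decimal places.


d1 = (ln(S/K) + (r - q + 0.5*sigma^2) * T) / (sigma * sqrt(T)) = -0.12726364
d2 = d1 - sigma * sqrt(T) = -0.55592434
exp(-rT) = 0.97336124; exp(-qT) = 0.97336124
C = S_0 * exp(-qT) * N(d1) - K * exp(-rT) * N(d2)
N(d1) = 0.44936587; N(d2) = 0.28913129
C = 46.6100 * 0.97336124 * 0.44936587 - 53.9600 * 0.97336124 * 0.28913129 = 5.2011

Answer: Price = 5.2011


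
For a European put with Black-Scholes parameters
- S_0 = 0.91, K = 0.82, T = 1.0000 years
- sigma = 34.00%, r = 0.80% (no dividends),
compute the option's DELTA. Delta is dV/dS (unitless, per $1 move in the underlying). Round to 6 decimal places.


Answer: Delta = -0.308599

Derivation:
d1 = 0.4998242919; d2 = 0.1598242919
phi(d1) = 0.3520962530; exp(-qT) = 1.0000000000; exp(-rT) = 0.9920319148
N(-d1) = 0.3085994022
Delta = -exp(-qT) * N(-d1) = -1.0000000000 * 0.3085994022 = -0.308599


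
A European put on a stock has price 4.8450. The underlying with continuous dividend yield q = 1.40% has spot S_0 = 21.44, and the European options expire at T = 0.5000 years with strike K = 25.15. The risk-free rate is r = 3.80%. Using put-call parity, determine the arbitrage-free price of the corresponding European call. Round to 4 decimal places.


Put-call parity: C - P = S_0 * exp(-qT) - K * exp(-rT).
S_0 * exp(-qT) = 21.4400 * 0.99302444 = 21.29044406
K * exp(-rT) = 25.1500 * 0.98117936 = 24.67666096
C = P + S*exp(-qT) - K*exp(-rT)
C = 4.8450 + 21.29044406 - 24.67666096 = 1.4588

Answer: Call price = 1.4588


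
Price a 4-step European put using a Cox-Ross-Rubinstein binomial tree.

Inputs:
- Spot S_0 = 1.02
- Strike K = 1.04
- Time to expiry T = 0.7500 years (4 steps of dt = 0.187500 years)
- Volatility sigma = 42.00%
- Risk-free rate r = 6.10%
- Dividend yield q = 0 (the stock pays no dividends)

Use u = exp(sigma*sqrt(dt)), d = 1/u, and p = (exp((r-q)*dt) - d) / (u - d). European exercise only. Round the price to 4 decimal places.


Answer: Price = V(0,0) = 0.1271

Derivation:
dt = T/N = 0.187500
u = exp(sigma*sqrt(dt)) = 1.199453; d = 1/u = 0.833714
p = (exp((r-q)*dt) - d) / (u - d) = 0.486110
Discount per step: exp(-r*dt) = 0.988628
Stock lattice S(k, i) with i counting down-moves:
  k=0: S(0,0) = 1.0200
  k=1: S(1,0) = 1.2234; S(1,1) = 0.8504
  k=2: S(2,0) = 1.4675; S(2,1) = 1.0200; S(2,2) = 0.7090
  k=3: S(3,0) = 1.7601; S(3,1) = 1.2234; S(3,2) = 0.8504; S(3,3) = 0.5911
  k=4: S(4,0) = 2.1112; S(4,1) = 1.4675; S(4,2) = 1.0200; S(4,3) = 0.7090; S(4,4) = 0.4928
Terminal payoffs V(N, i) = max(K - S_T, 0):
  V(4,0) = 0.000000; V(4,1) = 0.000000; V(4,2) = 0.020000; V(4,3) = 0.331020; V(4,4) = 0.547203
Backward induction: V(k, i) = exp(-r*dt) * [p * V(k+1, i) + (1-p) * V(k+1, i+1)].
  V(3,0) = exp(-r*dt) * [p*0.000000 + (1-p)*0.000000] = 0.000000
  V(3,1) = exp(-r*dt) * [p*0.000000 + (1-p)*0.020000] = 0.010161
  V(3,2) = exp(-r*dt) * [p*0.020000 + (1-p)*0.331020] = 0.177785
  V(3,3) = exp(-r*dt) * [p*0.331020 + (1-p)*0.547203] = 0.437087
  V(2,0) = exp(-r*dt) * [p*0.000000 + (1-p)*0.010161] = 0.005162
  V(2,1) = exp(-r*dt) * [p*0.010161 + (1-p)*0.177785] = 0.095206
  V(2,2) = exp(-r*dt) * [p*0.177785 + (1-p)*0.437087] = 0.307500
  V(1,0) = exp(-r*dt) * [p*0.005162 + (1-p)*0.095206] = 0.050850
  V(1,1) = exp(-r*dt) * [p*0.095206 + (1-p)*0.307500] = 0.201978
  V(0,0) = exp(-r*dt) * [p*0.050850 + (1-p)*0.201978] = 0.127052


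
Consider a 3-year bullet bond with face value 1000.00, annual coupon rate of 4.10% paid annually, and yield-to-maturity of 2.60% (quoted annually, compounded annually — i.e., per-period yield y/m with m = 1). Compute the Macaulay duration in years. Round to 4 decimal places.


Answer: Macaulay duration = 2.8860 years

Derivation:
Coupon per period c = face * coupon_rate / m = 41.000000
Periods per year m = 1; per-period yield y/m = 0.026000
Number of cashflows N = 3
Cashflows (t years, CF_t, discount factor 1/(1+y/m)^(m*t), PV):
  t = 1.0000: CF_t = 41.000000, DF = 0.974659, PV = 39.961014
  t = 2.0000: CF_t = 41.000000, DF = 0.949960, PV = 38.948356
  t = 3.0000: CF_t = 1041.000000, DF = 0.925887, PV = 963.848214
Price P = sum_t PV_t = 1042.757585
Macaulay numerator sum_t t * PV_t:
  t * PV_t at t = 1.0000: 39.961014
  t * PV_t at t = 2.0000: 77.896713
  t * PV_t at t = 3.0000: 2891.544643
Macaulay duration D = (sum_t t * PV_t) / P = 3009.402370 / 1042.757585 = 2.886004


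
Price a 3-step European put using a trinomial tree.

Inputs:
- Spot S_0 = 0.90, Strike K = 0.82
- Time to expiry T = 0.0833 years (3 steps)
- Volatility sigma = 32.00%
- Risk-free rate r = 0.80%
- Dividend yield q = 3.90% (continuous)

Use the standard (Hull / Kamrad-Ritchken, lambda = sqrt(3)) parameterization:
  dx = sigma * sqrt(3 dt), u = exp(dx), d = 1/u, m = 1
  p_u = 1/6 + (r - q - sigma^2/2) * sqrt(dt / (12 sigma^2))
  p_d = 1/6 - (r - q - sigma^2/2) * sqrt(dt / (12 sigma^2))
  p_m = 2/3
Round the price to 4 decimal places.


dt = T/N = 0.027767; dx = sigma*sqrt(3*dt) = 0.092358
u = exp(dx) = 1.096757; d = 1/u = 0.911779
p_u = 0.154310, p_m = 0.666667, p_d = 0.179023
Discount per step: exp(-r*dt) = 0.999778
Stock lattice S(k, j) with j the centered position index:
  k=0: S(0,+0) = 0.9000
  k=1: S(1,-1) = 0.8206; S(1,+0) = 0.9000; S(1,+1) = 0.9871
  k=2: S(2,-2) = 0.7482; S(2,-1) = 0.8206; S(2,+0) = 0.9000; S(2,+1) = 0.9871; S(2,+2) = 1.0826
  k=3: S(3,-3) = 0.6822; S(3,-2) = 0.7482; S(3,-1) = 0.8206; S(3,+0) = 0.9000; S(3,+1) = 0.9871; S(3,+2) = 1.0826; S(3,+3) = 1.1873
Terminal payoffs V(N, j) = max(K - S_T, 0):
  V(3,-3) = 0.137801; V(3,-2) = 0.071793; V(3,-1) = 0.000000; V(3,+0) = 0.000000; V(3,+1) = 0.000000; V(3,+2) = 0.000000; V(3,+3) = 0.000000
Backward induction: V(k, j) = exp(-r*dt) * [p_u * V(k+1, j+1) + p_m * V(k+1, j) + p_d * V(k+1, j-1)]
  V(2,-2) = exp(-r*dt) * [p_u*0.000000 + p_m*0.071793 + p_d*0.137801] = 0.072515
  V(2,-1) = exp(-r*dt) * [p_u*0.000000 + p_m*0.000000 + p_d*0.071793] = 0.012850
  V(2,+0) = exp(-r*dt) * [p_u*0.000000 + p_m*0.000000 + p_d*0.000000] = 0.000000
  V(2,+1) = exp(-r*dt) * [p_u*0.000000 + p_m*0.000000 + p_d*0.000000] = 0.000000
  V(2,+2) = exp(-r*dt) * [p_u*0.000000 + p_m*0.000000 + p_d*0.000000] = 0.000000
  V(1,-1) = exp(-r*dt) * [p_u*0.000000 + p_m*0.012850 + p_d*0.072515] = 0.021544
  V(1,+0) = exp(-r*dt) * [p_u*0.000000 + p_m*0.000000 + p_d*0.012850] = 0.002300
  V(1,+1) = exp(-r*dt) * [p_u*0.000000 + p_m*0.000000 + p_d*0.000000] = 0.000000
  V(0,+0) = exp(-r*dt) * [p_u*0.000000 + p_m*0.002300 + p_d*0.021544] = 0.005389

Answer: Price = V(0,0) = 0.0054


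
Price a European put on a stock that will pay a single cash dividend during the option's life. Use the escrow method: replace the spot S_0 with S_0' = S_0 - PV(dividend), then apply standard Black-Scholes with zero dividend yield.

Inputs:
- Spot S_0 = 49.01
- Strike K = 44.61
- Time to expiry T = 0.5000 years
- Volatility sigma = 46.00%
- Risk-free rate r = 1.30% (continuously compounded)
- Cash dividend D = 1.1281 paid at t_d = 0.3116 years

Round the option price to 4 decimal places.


Answer: Price = 4.3397

Derivation:
PV(D) = D * exp(-r * t_d) = 1.1281 * 0.99595739 = 1.12353954
S_0' = S_0 - PV(D) = 49.0100 - 1.12353954 = 47.88646046
d1 = (ln(S_0'/K) + (r + sigma^2/2)*T) / (sigma*sqrt(T)) = 0.40051374
d2 = d1 - sigma*sqrt(T) = 0.07524462
exp(-rT) = 0.99352108
N(-d1) = 0.34438908; N(-d2) = 0.47001004
P = K * exp(-rT) * N(-d2) - S_0' * N(-d1) = 44.6100 * 0.99352108 * 0.47001004 - 47.88646046 * 0.34438908 = 4.3397


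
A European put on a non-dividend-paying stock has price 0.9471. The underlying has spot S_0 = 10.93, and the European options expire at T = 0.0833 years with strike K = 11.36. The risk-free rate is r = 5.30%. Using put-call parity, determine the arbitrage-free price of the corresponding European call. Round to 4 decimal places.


Put-call parity: C - P = S_0 * exp(-qT) - K * exp(-rT).
S_0 * exp(-qT) = 10.9300 * 1.00000000 = 10.93000000
K * exp(-rT) = 11.3600 * 0.99559483 = 11.30995728
C = P + S*exp(-qT) - K*exp(-rT)
C = 0.9471 + 10.93000000 - 11.30995728 = 0.5671

Answer: Call price = 0.5671


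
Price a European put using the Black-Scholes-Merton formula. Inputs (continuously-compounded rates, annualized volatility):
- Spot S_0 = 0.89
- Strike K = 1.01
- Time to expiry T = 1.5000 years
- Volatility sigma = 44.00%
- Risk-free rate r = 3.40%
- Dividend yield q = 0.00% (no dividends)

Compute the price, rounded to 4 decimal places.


d1 = (ln(S/K) + (r - q + 0.5*sigma^2) * T) / (sigma * sqrt(T)) = 0.12936990
d2 = d1 - sigma * sqrt(T) = -0.40951784
exp(-rT) = 0.95027867; exp(-qT) = 1.00000000
P = K * exp(-rT) * N(-d2) - S_0 * exp(-qT) * N(-d1)
N(-d1) = 0.44853248; N(-d2) = 0.65892016
P = 1.0100 * 0.95027867 * 0.65892016 - 0.8900 * 1.00000000 * 0.44853248 = 0.2332

Answer: Price = 0.2332


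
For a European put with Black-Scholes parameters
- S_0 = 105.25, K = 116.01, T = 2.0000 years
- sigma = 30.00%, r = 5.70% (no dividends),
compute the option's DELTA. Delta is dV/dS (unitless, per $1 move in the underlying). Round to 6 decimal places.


d1 = 0.2514049295; d2 = -0.1728591392
phi(d1) = 0.3865319488; exp(-qT) = 1.0000000000; exp(-rT) = 0.8922579559
N(-d1) = 0.4007505285
Delta = -exp(-qT) * N(-d1) = -1.0000000000 * 0.4007505285 = -0.400751

Answer: Delta = -0.400751


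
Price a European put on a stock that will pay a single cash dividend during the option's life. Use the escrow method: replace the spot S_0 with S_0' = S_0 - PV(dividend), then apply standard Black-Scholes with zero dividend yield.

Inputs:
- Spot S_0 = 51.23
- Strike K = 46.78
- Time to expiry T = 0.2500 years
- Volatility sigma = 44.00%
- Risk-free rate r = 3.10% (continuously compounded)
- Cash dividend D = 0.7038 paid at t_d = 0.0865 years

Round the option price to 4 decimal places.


Answer: Price = 2.5015

Derivation:
PV(D) = D * exp(-r * t_d) = 0.7038 * 0.99732209 = 0.70191529
S_0' = S_0 - PV(D) = 51.2300 - 0.70191529 = 50.52808471
d1 = (ln(S_0'/K) + (r + sigma^2/2)*T) / (sigma*sqrt(T)) = 0.49556161
d2 = d1 - sigma*sqrt(T) = 0.27556161
exp(-rT) = 0.99227995
N(-d1) = 0.31010187; N(-d2) = 0.39144240
P = K * exp(-rT) * N(-d2) - S_0' * N(-d1) = 46.7800 * 0.99227995 * 0.39144240 - 50.52808471 * 0.31010187 = 2.5015


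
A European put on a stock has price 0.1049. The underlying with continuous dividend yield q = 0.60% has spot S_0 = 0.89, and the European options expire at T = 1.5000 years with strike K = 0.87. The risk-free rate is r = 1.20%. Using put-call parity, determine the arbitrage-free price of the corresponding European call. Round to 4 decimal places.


Put-call parity: C - P = S_0 * exp(-qT) - K * exp(-rT).
S_0 * exp(-qT) = 0.8900 * 0.99104038 = 0.88202594
K * exp(-rT) = 0.8700 * 0.98216103 = 0.85448010
C = P + S*exp(-qT) - K*exp(-rT)
C = 0.1049 + 0.88202594 - 0.85448010 = 0.1324

Answer: Call price = 0.1324


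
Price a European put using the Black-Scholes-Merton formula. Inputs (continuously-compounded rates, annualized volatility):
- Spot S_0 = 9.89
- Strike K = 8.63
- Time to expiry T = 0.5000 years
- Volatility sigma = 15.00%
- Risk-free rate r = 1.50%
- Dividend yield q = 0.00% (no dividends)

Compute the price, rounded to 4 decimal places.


Answer: Price = 0.0394

Derivation:
d1 = (ln(S/K) + (r - q + 0.5*sigma^2) * T) / (sigma * sqrt(T)) = 1.40860046
d2 = d1 - sigma * sqrt(T) = 1.30253444
exp(-rT) = 0.99252805; exp(-qT) = 1.00000000
P = K * exp(-rT) * N(-d2) - S_0 * exp(-qT) * N(-d1)
N(-d1) = 0.07947667; N(-d2) = 0.09636688
P = 8.6300 * 0.99252805 * 0.09636688 - 9.8900 * 1.00000000 * 0.07947667 = 0.0394


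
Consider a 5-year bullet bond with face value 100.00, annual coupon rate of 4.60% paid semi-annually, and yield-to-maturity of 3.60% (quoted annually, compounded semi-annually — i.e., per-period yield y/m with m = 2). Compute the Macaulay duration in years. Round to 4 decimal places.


Answer: Macaulay duration = 4.5360 years

Derivation:
Coupon per period c = face * coupon_rate / m = 2.300000
Periods per year m = 2; per-period yield y/m = 0.018000
Number of cashflows N = 10
Cashflows (t years, CF_t, discount factor 1/(1+y/m)^(m*t), PV):
  t = 0.5000: CF_t = 2.300000, DF = 0.982318, PV = 2.259332
  t = 1.0000: CF_t = 2.300000, DF = 0.964949, PV = 2.219383
  t = 1.5000: CF_t = 2.300000, DF = 0.947887, PV = 2.180141
  t = 2.0000: CF_t = 2.300000, DF = 0.931127, PV = 2.141592
  t = 2.5000: CF_t = 2.300000, DF = 0.914663, PV = 2.103725
  t = 3.0000: CF_t = 2.300000, DF = 0.898490, PV = 2.066527
  t = 3.5000: CF_t = 2.300000, DF = 0.882603, PV = 2.029988
  t = 4.0000: CF_t = 2.300000, DF = 0.866997, PV = 1.994094
  t = 4.5000: CF_t = 2.300000, DF = 0.851667, PV = 1.958835
  t = 5.0000: CF_t = 102.300000, DF = 0.836608, PV = 85.585039
Price P = sum_t PV_t = 104.538656
Macaulay numerator sum_t t * PV_t:
  t * PV_t at t = 0.5000: 1.129666
  t * PV_t at t = 1.0000: 2.219383
  t * PV_t at t = 1.5000: 3.270211
  t * PV_t at t = 2.0000: 4.283184
  t * PV_t at t = 2.5000: 5.259312
  t * PV_t at t = 3.0000: 6.199582
  t * PV_t at t = 3.5000: 7.104957
  t * PV_t at t = 4.0000: 7.976376
  t * PV_t at t = 4.5000: 8.814757
  t * PV_t at t = 5.0000: 427.925196
Macaulay duration D = (sum_t t * PV_t) / P = 474.182624 / 104.538656 = 4.535955


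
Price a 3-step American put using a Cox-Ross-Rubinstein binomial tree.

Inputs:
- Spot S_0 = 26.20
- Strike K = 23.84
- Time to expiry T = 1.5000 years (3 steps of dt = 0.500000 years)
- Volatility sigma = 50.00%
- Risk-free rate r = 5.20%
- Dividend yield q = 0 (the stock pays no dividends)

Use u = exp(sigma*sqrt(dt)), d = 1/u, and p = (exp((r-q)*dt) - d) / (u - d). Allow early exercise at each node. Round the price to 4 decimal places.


dt = T/N = 0.500000
u = exp(sigma*sqrt(dt)) = 1.424119; d = 1/u = 0.702189
p = (exp((r-q)*dt) - d) / (u - d) = 0.449008
Discount per step: exp(-r*dt) = 0.974335
Stock lattice S(k, i) with i counting down-moves:
  k=0: S(0,0) = 26.2000
  k=1: S(1,0) = 37.3119; S(1,1) = 18.3973
  k=2: S(2,0) = 53.1366; S(2,1) = 26.2000; S(2,2) = 12.9184
  k=3: S(3,0) = 75.6729; S(3,1) = 37.3119; S(3,2) = 18.3973; S(3,3) = 9.0712
Terminal payoffs V(N, i) = max(K - S_T, 0):
  V(3,0) = 0.000000; V(3,1) = 0.000000; V(3,2) = 5.442661; V(3,3) = 14.768848
Backward induction: V(k, i) = exp(-r*dt) * [p * V(k+1, i) + (1-p) * V(k+1, i+1)]; then take max(V_cont, immediate exercise) for American.
  V(2,0) = exp(-r*dt) * [p*0.000000 + (1-p)*0.000000] = 0.000000; exercise = 0.000000; V(2,0) = max -> 0.000000
  V(2,1) = exp(-r*dt) * [p*0.000000 + (1-p)*5.442661] = 2.921898; exercise = 0.000000; V(2,1) = max -> 2.921898
  V(2,2) = exp(-r*dt) * [p*5.442661 + (1-p)*14.768848] = 10.309749; exercise = 10.921600; V(2,2) = max -> 10.921600
  V(1,0) = exp(-r*dt) * [p*0.000000 + (1-p)*2.921898] = 1.568624; exercise = 0.000000; V(1,0) = max -> 1.568624
  V(1,1) = exp(-r*dt) * [p*2.921898 + (1-p)*10.921600] = 7.141556; exercise = 5.442661; V(1,1) = max -> 7.141556
  V(0,0) = exp(-r*dt) * [p*1.568624 + (1-p)*7.141556] = 4.520200; exercise = 0.000000; V(0,0) = max -> 4.520200

Answer: Price = V(0,0) = 4.5202


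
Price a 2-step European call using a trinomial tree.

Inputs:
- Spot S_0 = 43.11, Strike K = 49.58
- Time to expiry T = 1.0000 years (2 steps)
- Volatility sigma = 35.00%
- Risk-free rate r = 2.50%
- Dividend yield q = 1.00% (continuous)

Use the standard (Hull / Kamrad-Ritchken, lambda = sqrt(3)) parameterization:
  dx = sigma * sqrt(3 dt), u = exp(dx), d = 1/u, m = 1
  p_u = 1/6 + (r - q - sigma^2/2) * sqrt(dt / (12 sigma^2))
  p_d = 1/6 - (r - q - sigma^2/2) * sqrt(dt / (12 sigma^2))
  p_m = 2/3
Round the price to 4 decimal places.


dt = T/N = 0.500000; dx = sigma*sqrt(3*dt) = 0.428661
u = exp(dx) = 1.535200; d = 1/u = 0.651381
p_u = 0.139693, p_m = 0.666667, p_d = 0.193640
Discount per step: exp(-r*dt) = 0.987578
Stock lattice S(k, j) with j the centered position index:
  k=0: S(0,+0) = 43.1100
  k=1: S(1,-1) = 28.0810; S(1,+0) = 43.1100; S(1,+1) = 66.1825
  k=2: S(2,-2) = 18.2914; S(2,-1) = 28.0810; S(2,+0) = 43.1100; S(2,+1) = 66.1825; S(2,+2) = 101.6033
Terminal payoffs V(N, j) = max(S_T - K, 0):
  V(2,-2) = 0.000000; V(2,-1) = 0.000000; V(2,+0) = 0.000000; V(2,+1) = 16.602475; V(2,+2) = 52.023339
Backward induction: V(k, j) = exp(-r*dt) * [p_u * V(k+1, j+1) + p_m * V(k+1, j) + p_d * V(k+1, j-1)]
  V(1,-1) = exp(-r*dt) * [p_u*0.000000 + p_m*0.000000 + p_d*0.000000] = 0.000000
  V(1,+0) = exp(-r*dt) * [p_u*16.602475 + p_m*0.000000 + p_d*0.000000] = 2.290441
  V(1,+1) = exp(-r*dt) * [p_u*52.023339 + p_m*16.602475 + p_d*0.000000] = 18.107850
  V(0,+0) = exp(-r*dt) * [p_u*18.107850 + p_m*2.290441 + p_d*0.000000] = 4.006112

Answer: Price = V(0,0) = 4.0061


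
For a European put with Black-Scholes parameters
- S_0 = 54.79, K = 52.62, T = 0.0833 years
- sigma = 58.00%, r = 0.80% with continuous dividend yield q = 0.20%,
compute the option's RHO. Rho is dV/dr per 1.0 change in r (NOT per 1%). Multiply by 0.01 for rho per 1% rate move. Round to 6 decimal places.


d1 = 0.3280938299; d2 = 0.1606957415
phi(d1) = 0.3780377148; exp(-qT) = 0.9998334139; exp(-rT) = 0.9993338220
N(-d2) = 0.4361665218
Rho = -K*T*exp(-rT)*N(-d2) = -52.6200 * 0.0833 * 0.9993338220 * 0.4361665218 = -1.910552

Answer: Rho = -1.910552


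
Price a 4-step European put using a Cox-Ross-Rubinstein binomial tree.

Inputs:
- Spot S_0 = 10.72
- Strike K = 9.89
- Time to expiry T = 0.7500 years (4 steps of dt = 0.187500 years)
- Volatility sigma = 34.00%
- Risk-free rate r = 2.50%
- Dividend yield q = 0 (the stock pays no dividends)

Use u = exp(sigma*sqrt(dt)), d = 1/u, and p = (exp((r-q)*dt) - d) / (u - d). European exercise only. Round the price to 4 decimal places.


dt = T/N = 0.187500
u = exp(sigma*sqrt(dt)) = 1.158614; d = 1/u = 0.863100
p = (exp((r-q)*dt) - d) / (u - d) = 0.479160
Discount per step: exp(-r*dt) = 0.995323
Stock lattice S(k, i) with i counting down-moves:
  k=0: S(0,0) = 10.7200
  k=1: S(1,0) = 12.4203; S(1,1) = 9.2524
  k=2: S(2,0) = 14.3904; S(2,1) = 10.7200; S(2,2) = 7.9858
  k=3: S(3,0) = 16.6729; S(3,1) = 12.4203; S(3,2) = 9.2524; S(3,3) = 6.8925
  k=4: S(4,0) = 19.3174; S(4,1) = 14.3904; S(4,2) = 10.7200; S(4,3) = 7.9858; S(4,4) = 5.9489
Terminal payoffs V(N, i) = max(K - S_T, 0):
  V(4,0) = 0.000000; V(4,1) = 0.000000; V(4,2) = 0.000000; V(4,3) = 1.904220; V(4,4) = 3.941055
Backward induction: V(k, i) = exp(-r*dt) * [p * V(k+1, i) + (1-p) * V(k+1, i+1)].
  V(3,0) = exp(-r*dt) * [p*0.000000 + (1-p)*0.000000] = 0.000000
  V(3,1) = exp(-r*dt) * [p*0.000000 + (1-p)*0.000000] = 0.000000
  V(3,2) = exp(-r*dt) * [p*0.000000 + (1-p)*1.904220] = 0.987156
  V(3,3) = exp(-r*dt) * [p*1.904220 + (1-p)*3.941055] = 2.951219
  V(2,0) = exp(-r*dt) * [p*0.000000 + (1-p)*0.000000] = 0.000000
  V(2,1) = exp(-r*dt) * [p*0.000000 + (1-p)*0.987156] = 0.511746
  V(2,2) = exp(-r*dt) * [p*0.987156 + (1-p)*2.951219] = 2.000719
  V(1,0) = exp(-r*dt) * [p*0.000000 + (1-p)*0.511746] = 0.265292
  V(1,1) = exp(-r*dt) * [p*0.511746 + (1-p)*2.000719] = 1.281243
  V(0,0) = exp(-r*dt) * [p*0.265292 + (1-p)*1.281243] = 0.790725

Answer: Price = V(0,0) = 0.7907


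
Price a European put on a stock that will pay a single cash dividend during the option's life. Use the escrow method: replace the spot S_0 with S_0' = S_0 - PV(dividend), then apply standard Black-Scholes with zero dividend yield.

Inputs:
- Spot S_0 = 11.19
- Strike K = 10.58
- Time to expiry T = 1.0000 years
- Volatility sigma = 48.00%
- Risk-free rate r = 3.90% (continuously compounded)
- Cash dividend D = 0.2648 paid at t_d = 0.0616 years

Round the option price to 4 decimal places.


PV(D) = D * exp(-r * t_d) = 0.2648 * 0.99760048 = 0.26416461
S_0' = S_0 - PV(D) = 11.1900 - 0.26416461 = 10.92583539
d1 = (ln(S_0'/K) + (r + sigma^2/2)*T) / (sigma*sqrt(T)) = 0.38825995
d2 = d1 - sigma*sqrt(T) = -0.09174005
exp(-rT) = 0.96175071
N(-d1) = 0.34891183; N(-d2) = 0.53654771
P = K * exp(-rT) * N(-d2) - S_0' * N(-d1) = 10.5800 * 0.96175071 * 0.53654771 - 10.92583539 * 0.34891183 = 1.6474

Answer: Price = 1.6474


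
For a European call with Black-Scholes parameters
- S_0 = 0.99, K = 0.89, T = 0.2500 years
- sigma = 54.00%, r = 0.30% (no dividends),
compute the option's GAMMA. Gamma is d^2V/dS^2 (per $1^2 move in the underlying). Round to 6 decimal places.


d1 = 0.5321610385; d2 = 0.2621610385
phi(d1) = 0.3462700841; exp(-qT) = 1.0000000000; exp(-rT) = 0.9992502812
Gamma = exp(-qT) * phi(d1) / (S * sigma * sqrt(T)) = 1.0000000000 * 0.3462700841 / (0.9900 * 0.5400 * 0.5000000000) = 1.295436

Answer: Gamma = 1.295436


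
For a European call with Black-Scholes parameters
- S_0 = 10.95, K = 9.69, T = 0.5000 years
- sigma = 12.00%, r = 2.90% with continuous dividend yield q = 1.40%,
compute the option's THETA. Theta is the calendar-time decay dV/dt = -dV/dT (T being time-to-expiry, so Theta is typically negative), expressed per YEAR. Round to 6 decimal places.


Answer: Theta = -0.221657

Derivation:
d1 = 1.5714862534; d2 = 1.4866334397
phi(d1) = 0.1160512871; exp(-qT) = 0.9930244429; exp(-rT) = 0.9856046187
Theta = -S*exp(-qT)*phi(d1)*sigma/(2*sqrt(T)) - r*K*exp(-rT)*N(d2) + q*S*exp(-qT)*N(d1)
N(d1) = 0.9419651275; N(d2) = 0.9314441745; sqrt(T) = 0.7071067812
Term 1 = -10.9500 * 0.9930244429 * 0.1160512871 * 0.1200 / (2 * 0.7071067812) = -0.1070755386
Term 2 = -0.0290 * 9.6900 * 0.9856046187 * 0.9314441745 = -0.2579772066
Term 3 = 0.0140 * 10.9500 * 0.9930244429 * 0.9419651275 = 0.1433959609
Theta = -0.1070755386 + (-0.2579772066) + (0.1433959609) = -0.221657


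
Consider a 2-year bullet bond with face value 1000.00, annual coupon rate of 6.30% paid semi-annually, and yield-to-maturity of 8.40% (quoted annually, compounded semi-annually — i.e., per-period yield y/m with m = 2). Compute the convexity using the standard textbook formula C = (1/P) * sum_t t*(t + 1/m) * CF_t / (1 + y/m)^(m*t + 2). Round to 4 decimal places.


Coupon per period c = face * coupon_rate / m = 31.500000
Periods per year m = 2; per-period yield y/m = 0.042000
Number of cashflows N = 4
Cashflows (t years, CF_t, discount factor 1/(1+y/m)^(m*t), PV):
  t = 0.5000: CF_t = 31.500000, DF = 0.959693, PV = 30.230326
  t = 1.0000: CF_t = 31.500000, DF = 0.921010, PV = 29.011829
  t = 1.5000: CF_t = 31.500000, DF = 0.883887, PV = 27.842447
  t = 2.0000: CF_t = 1031.500000, DF = 0.848260, PV = 874.980464
Price P = sum_t PV_t = 962.065066
Convexity numerator sum_t t*(t + 1/m) * CF_t / (1+y/m)^(m*t + 2):
  t = 0.5000: term = 13.921223
  t = 1.0000: term = 40.080298
  t = 1.5000: term = 76.929554
  t = 2.0000: term = 4029.330794
Convexity = (1/P) * sum = 4160.261868 / 962.065066 = 4.324304

Answer: Convexity = 4.3243


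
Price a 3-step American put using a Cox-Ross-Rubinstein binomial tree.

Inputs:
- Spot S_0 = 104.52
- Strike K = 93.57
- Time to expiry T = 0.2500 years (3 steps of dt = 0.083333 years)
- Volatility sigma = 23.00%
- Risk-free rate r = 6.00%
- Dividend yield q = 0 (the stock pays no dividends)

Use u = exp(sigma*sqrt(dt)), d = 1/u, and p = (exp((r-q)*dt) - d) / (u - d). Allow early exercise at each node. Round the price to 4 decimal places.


dt = T/N = 0.083333
u = exp(sigma*sqrt(dt)) = 1.068649; d = 1/u = 0.935761
p = (exp((r-q)*dt) - d) / (u - d) = 0.521127
Discount per step: exp(-r*dt) = 0.995012
Stock lattice S(k, i) with i counting down-moves:
  k=0: S(0,0) = 104.5200
  k=1: S(1,0) = 111.6952; S(1,1) = 97.8057
  k=2: S(2,0) = 119.3630; S(2,1) = 104.5200; S(2,2) = 91.5228
  k=3: S(3,0) = 127.5571; S(3,1) = 111.6952; S(3,2) = 97.8057; S(3,3) = 85.6434
Terminal payoffs V(N, i) = max(K - S_T, 0):
  V(3,0) = 0.000000; V(3,1) = 0.000000; V(3,2) = 0.000000; V(3,3) = 7.926563
Backward induction: V(k, i) = exp(-r*dt) * [p * V(k+1, i) + (1-p) * V(k+1, i+1)]; then take max(V_cont, immediate exercise) for American.
  V(2,0) = exp(-r*dt) * [p*0.000000 + (1-p)*0.000000] = 0.000000; exercise = 0.000000; V(2,0) = max -> 0.000000
  V(2,1) = exp(-r*dt) * [p*0.000000 + (1-p)*0.000000] = 0.000000; exercise = 0.000000; V(2,1) = max -> 0.000000
  V(2,2) = exp(-r*dt) * [p*0.000000 + (1-p)*7.926563] = 3.776884; exercise = 2.047222; V(2,2) = max -> 3.776884
  V(1,0) = exp(-r*dt) * [p*0.000000 + (1-p)*0.000000] = 0.000000; exercise = 0.000000; V(1,0) = max -> 0.000000
  V(1,1) = exp(-r*dt) * [p*0.000000 + (1-p)*3.776884] = 1.799627; exercise = 0.000000; V(1,1) = max -> 1.799627
  V(0,0) = exp(-r*dt) * [p*0.000000 + (1-p)*1.799627] = 0.857494; exercise = 0.000000; V(0,0) = max -> 0.857494

Answer: Price = V(0,0) = 0.8575


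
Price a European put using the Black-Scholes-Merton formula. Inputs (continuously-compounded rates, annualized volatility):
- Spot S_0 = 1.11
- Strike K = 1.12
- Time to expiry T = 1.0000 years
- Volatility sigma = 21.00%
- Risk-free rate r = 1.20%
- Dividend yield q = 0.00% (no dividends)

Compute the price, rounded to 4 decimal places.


d1 = (ln(S/K) + (r - q + 0.5*sigma^2) * T) / (sigma * sqrt(T)) = 0.11943490
d2 = d1 - sigma * sqrt(T) = -0.09056510
exp(-rT) = 0.98807171; exp(-qT) = 1.00000000
P = K * exp(-rT) * N(-d2) - S_0 * exp(-qT) * N(-d1)
N(-d1) = 0.45246540; N(-d2) = 0.53608092
P = 1.1200 * 0.98807171 * 0.53608092 - 1.1100 * 1.00000000 * 0.45246540 = 0.0910

Answer: Price = 0.0910


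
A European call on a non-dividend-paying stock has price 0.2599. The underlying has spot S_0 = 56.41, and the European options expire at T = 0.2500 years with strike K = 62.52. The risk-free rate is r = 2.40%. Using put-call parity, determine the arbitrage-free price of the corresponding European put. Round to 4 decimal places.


Put-call parity: C - P = S_0 * exp(-qT) - K * exp(-rT).
S_0 * exp(-qT) = 56.4100 * 1.00000000 = 56.41000000
K * exp(-rT) = 62.5200 * 0.99401796 = 62.14600311
P = C - S*exp(-qT) + K*exp(-rT)
P = 0.2599 - 56.41000000 + 62.14600311 = 5.9959

Answer: Put price = 5.9959


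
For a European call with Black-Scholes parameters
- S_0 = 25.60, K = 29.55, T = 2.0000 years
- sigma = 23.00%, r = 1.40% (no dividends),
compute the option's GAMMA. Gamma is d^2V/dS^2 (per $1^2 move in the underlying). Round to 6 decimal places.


d1 = -0.1924295565; d2 = -0.5176986758
phi(d1) = 0.3916239933; exp(-qT) = 1.0000000000; exp(-rT) = 0.9723883668
Gamma = exp(-qT) * phi(d1) / (S * sigma * sqrt(T)) = 1.0000000000 * 0.3916239933 / (25.6000 * 0.2300 * 1.4142135624) = 0.047031

Answer: Gamma = 0.047031


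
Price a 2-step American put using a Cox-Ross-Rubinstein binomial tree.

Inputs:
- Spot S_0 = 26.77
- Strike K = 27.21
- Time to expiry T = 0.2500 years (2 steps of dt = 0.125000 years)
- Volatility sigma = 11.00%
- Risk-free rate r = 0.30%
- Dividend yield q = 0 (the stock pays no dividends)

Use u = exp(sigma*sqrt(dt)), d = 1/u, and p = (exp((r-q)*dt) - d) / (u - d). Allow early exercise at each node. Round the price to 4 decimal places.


Answer: Price = V(0,0) = 0.8474

Derivation:
dt = T/N = 0.125000
u = exp(sigma*sqrt(dt)) = 1.039657; d = 1/u = 0.961856
p = (exp((r-q)*dt) - d) / (u - d) = 0.495099
Discount per step: exp(-r*dt) = 0.999625
Stock lattice S(k, i) with i counting down-moves:
  k=0: S(0,0) = 26.7700
  k=1: S(1,0) = 27.8316; S(1,1) = 25.7489
  k=2: S(2,0) = 28.9353; S(2,1) = 26.7700; S(2,2) = 24.7667
Terminal payoffs V(N, i) = max(K - S_T, 0):
  V(2,0) = 0.000000; V(2,1) = 0.440000; V(2,2) = 2.443297
Backward induction: V(k, i) = exp(-r*dt) * [p * V(k+1, i) + (1-p) * V(k+1, i+1)]; then take max(V_cont, immediate exercise) for American.
  V(1,0) = exp(-r*dt) * [p*0.000000 + (1-p)*0.440000] = 0.222073; exercise = 0.000000; V(1,0) = max -> 0.222073
  V(1,1) = exp(-r*dt) * [p*0.440000 + (1-p)*2.443297] = 1.450922; exercise = 1.461124; V(1,1) = max -> 1.461124
  V(0,0) = exp(-r*dt) * [p*0.222073 + (1-p)*1.461124] = 0.847353; exercise = 0.440000; V(0,0) = max -> 0.847353


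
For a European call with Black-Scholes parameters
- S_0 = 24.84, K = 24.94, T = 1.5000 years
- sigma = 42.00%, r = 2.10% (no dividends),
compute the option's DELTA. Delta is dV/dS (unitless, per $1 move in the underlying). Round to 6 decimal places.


Answer: Delta = 0.621956

Derivation:
d1 = 0.3106231318; d2 = -0.2037697141
phi(d1) = 0.3801528394; exp(-qT) = 1.0000000000; exp(-rT) = 0.9689909565
N(d1) = 0.6219564301
Delta = exp(-qT) * N(d1) = 1.0000000000 * 0.6219564301 = 0.621956


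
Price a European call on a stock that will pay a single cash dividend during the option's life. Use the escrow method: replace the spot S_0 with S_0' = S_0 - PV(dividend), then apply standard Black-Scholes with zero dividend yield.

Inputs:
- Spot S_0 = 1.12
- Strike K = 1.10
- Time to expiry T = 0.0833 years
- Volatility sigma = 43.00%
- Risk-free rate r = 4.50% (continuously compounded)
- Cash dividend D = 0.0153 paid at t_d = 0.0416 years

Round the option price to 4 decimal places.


Answer: Price = 0.0590

Derivation:
PV(D) = D * exp(-r * t_d) = 0.0153 * 0.99812975 = 0.01527139
S_0' = S_0 - PV(D) = 1.1200 - 0.01527139 = 1.10472861
d1 = (ln(S_0'/K) + (r + sigma^2/2)*T) / (sigma*sqrt(T)) = 0.12682045
d2 = d1 - sigma*sqrt(T) = 0.00271497
exp(-rT) = 0.99625852
N(d1) = 0.55045874; N(d2) = 0.50108311
C = S_0' * N(d1) - K * exp(-rT) * N(d2) = 1.10472861 * 0.55045874 - 1.1000 * 0.99625852 * 0.50108311 = 0.0590


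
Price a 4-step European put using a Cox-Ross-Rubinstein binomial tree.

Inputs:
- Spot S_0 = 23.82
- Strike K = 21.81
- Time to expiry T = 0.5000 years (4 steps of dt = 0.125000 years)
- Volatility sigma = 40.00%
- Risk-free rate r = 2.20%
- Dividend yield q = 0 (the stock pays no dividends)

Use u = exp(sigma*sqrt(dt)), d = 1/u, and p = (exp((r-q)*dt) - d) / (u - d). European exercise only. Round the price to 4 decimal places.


Answer: Price = V(0,0) = 1.6765

Derivation:
dt = T/N = 0.125000
u = exp(sigma*sqrt(dt)) = 1.151910; d = 1/u = 0.868123
p = (exp((r-q)*dt) - d) / (u - d) = 0.474407
Discount per step: exp(-r*dt) = 0.997254
Stock lattice S(k, i) with i counting down-moves:
  k=0: S(0,0) = 23.8200
  k=1: S(1,0) = 27.4385; S(1,1) = 20.6787
  k=2: S(2,0) = 31.6067; S(2,1) = 23.8200; S(2,2) = 17.9517
  k=3: S(3,0) = 36.4080; S(3,1) = 27.4385; S(3,2) = 20.6787; S(3,3) = 15.5843
  k=4: S(4,0) = 41.9388; S(4,1) = 31.6067; S(4,2) = 23.8200; S(4,3) = 17.9517; S(4,4) = 13.5291
Terminal payoffs V(N, i) = max(K - S_T, 0):
  V(4,0) = 0.000000; V(4,1) = 0.000000; V(4,2) = 0.000000; V(4,3) = 3.858335; V(4,4) = 8.280938
Backward induction: V(k, i) = exp(-r*dt) * [p * V(k+1, i) + (1-p) * V(k+1, i+1)].
  V(3,0) = exp(-r*dt) * [p*0.000000 + (1-p)*0.000000] = 0.000000
  V(3,1) = exp(-r*dt) * [p*0.000000 + (1-p)*0.000000] = 0.000000
  V(3,2) = exp(-r*dt) * [p*0.000000 + (1-p)*3.858335] = 2.022344
  V(3,3) = exp(-r*dt) * [p*3.858335 + (1-p)*8.280938] = 6.165844
  V(2,0) = exp(-r*dt) * [p*0.000000 + (1-p)*0.000000] = 0.000000
  V(2,1) = exp(-r*dt) * [p*0.000000 + (1-p)*2.022344] = 1.060011
  V(2,2) = exp(-r*dt) * [p*2.022344 + (1-p)*6.165844] = 4.188603
  V(1,0) = exp(-r*dt) * [p*0.000000 + (1-p)*1.060011] = 0.555604
  V(1,1) = exp(-r*dt) * [p*1.060011 + (1-p)*4.188603] = 2.696950
  V(0,0) = exp(-r*dt) * [p*0.555604 + (1-p)*2.696950] = 1.676463
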